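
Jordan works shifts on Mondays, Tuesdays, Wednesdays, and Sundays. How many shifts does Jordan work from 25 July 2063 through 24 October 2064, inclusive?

261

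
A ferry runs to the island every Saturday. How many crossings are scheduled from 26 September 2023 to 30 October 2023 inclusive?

5

26 September 2023 is a Tuesday.
The range spans 35 days (inclusive of both endpoints).
35 = 7 × 5, so the span is exactly 5 full weeks.
Each full week contributes one Saturday: 5 so far.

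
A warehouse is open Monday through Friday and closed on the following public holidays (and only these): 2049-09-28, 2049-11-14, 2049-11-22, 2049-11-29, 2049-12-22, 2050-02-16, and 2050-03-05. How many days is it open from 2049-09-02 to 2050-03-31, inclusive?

2049-09-02 is a Thursday.
The range spans 211 days (inclusive of both endpoints).
211 = 7 × 30 + 1, so there are 30 full weeks plus 1 extra day.
Each full week contributes 5 weekdays (Mon–Fri): 30 × 5 = 150.
The 1 extra day is Thu — 1 of them qualifies.
Total: 150 + 1 = 151.
Holidays: 2049-09-28 (Tue); 2049-11-14 (Sun); 2049-11-22 (Mon); 2049-11-29 (Mon); 2049-12-22 (Wed); 2050-02-16 (Wed); 2050-03-05 (Sat).
5 of the 7 holidays fall on weekdays; the rest are weekends and were already excluded.
Business days: 151 − 5 = 146.

146 business days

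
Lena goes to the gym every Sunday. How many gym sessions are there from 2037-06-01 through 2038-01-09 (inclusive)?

31

2037-06-01 is a Monday.
That's 223 days from start to end, counting both.
223 = 7 × 31 + 6, so there are 31 full weeks plus 6 extra days.
Each full week contributes one Sunday: 31 so far.
The 6 extra days are Monday, Tuesday, Wednesday, Thursday, Friday, Saturday — none qualify.
Total: 31 + 0 = 31.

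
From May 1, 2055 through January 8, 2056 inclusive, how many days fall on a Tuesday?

36

May 1, 2055 is a Saturday.
From May 1, 2055 to January 8, 2056 is 253 days inclusive.
253 = 7 × 36 + 1, so there are 36 full weeks plus 1 extra day.
Each full week contributes one Tuesday: 36 so far.
The 1 extra day is Saturday — none qualify.
Total: 36 + 0 = 36.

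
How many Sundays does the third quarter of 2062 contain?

July 1, 2062 is a Saturday.
From July 1, 2062 to September 30, 2062 is 92 days inclusive.
92 = 7 × 13 + 1, so there are 13 full weeks plus 1 extra day.
Each full week contributes one Sunday: 13 so far.
The 1 extra day is Sat — none qualify.
Total: 13 + 0 = 13.

13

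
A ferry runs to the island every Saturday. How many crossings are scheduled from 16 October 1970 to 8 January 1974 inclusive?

169

16 October 1970 is a Friday.
The range spans 1181 days (inclusive of both endpoints).
1181 = 7 × 168 + 5, so there are 168 full weeks plus 5 extra days.
Each full week contributes one Saturday: 168 so far.
The 5 extra days are Fri, Sat, Sun, Mon, Tue — 1 of them qualifies.
Total: 168 + 1 = 169.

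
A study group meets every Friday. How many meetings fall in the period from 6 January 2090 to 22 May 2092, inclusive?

124 Fridays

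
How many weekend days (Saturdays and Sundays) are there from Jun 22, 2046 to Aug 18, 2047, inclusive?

Jun 22, 2046 is a Friday.
From Jun 22, 2046 to Aug 18, 2047 is 423 days inclusive.
423 = 7 × 60 + 3, so there are 60 full weeks plus 3 extra days.
Each full week contributes 2 weekend days (Sat, Sun): 60 × 2 = 120.
The 3 extra days are Fri, Sat, Sun — 2 of them qualify.
Total: 120 + 2 = 122.

122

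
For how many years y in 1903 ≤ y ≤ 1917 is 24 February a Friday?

2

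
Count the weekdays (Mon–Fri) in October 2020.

October 1, 2020 is a Thursday.
The range spans 31 days (inclusive of both endpoints).
31 = 7 × 4 + 3, so there are 4 full weeks plus 3 extra days.
Each full week contributes 5 weekdays (Mon–Fri): 4 × 5 = 20.
The 3 extra days are Thursday, Friday, Saturday — 2 of them qualify.
Total: 20 + 2 = 22.

22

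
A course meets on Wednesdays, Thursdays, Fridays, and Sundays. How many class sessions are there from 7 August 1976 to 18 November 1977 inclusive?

268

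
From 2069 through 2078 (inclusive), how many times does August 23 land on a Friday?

2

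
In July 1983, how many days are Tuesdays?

1983-07-01 is a Friday.
From 1983-07-01 to 1983-07-31 is 31 days inclusive.
31 = 7 × 4 + 3, so there are 4 full weeks plus 3 extra days.
Each full week contributes one Tuesday: 4 so far.
The 3 extra days are Fri, Sat, Sun — none qualify.
Total: 4 + 0 = 4.

4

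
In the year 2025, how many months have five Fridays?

4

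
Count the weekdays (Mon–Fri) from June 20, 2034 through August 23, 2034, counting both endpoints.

June 20, 2034 is a Tuesday.
From June 20, 2034 to August 23, 2034 is 65 days inclusive.
65 = 7 × 9 + 2, so there are 9 full weeks plus 2 extra days.
Each full week contributes 5 weekdays (Mon–Fri): 9 × 5 = 45.
The 2 extra days are Tue, Wed — 2 of them qualify.
Total: 45 + 2 = 47.

47 weekdays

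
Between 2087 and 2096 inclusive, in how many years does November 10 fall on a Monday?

2

Day of week of November 10 in each year:
2087: Mon ✓, 2088: Wed, 2089: Thu, 2090: Fri, 2091: Sat, 2092: Mon ✓, 2093: Tue, 2094: Wed, 2095: Thu, 2096: Sat
Mondays: 2087, 2092.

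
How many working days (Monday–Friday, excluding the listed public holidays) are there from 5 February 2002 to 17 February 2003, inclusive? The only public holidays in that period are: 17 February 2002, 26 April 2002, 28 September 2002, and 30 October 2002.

268

5 February 2002 is a Tuesday.
That's 378 days from start to end, counting both.
378 = 7 × 54, so the span is exactly 54 full weeks.
Each full week contributes 5 weekdays (Mon–Fri): 54 × 5 = 270.
Total: 270.
Holidays: 17 February 2002 (Sun); 26 April 2002 (Fri); 28 September 2002 (Sat); 30 October 2002 (Wed).
2 of the 4 holidays fall on weekdays; the rest are weekends and were already excluded.
Business days: 270 − 2 = 268.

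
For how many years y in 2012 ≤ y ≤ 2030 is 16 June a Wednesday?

Day of week of June 16 in each year:
2012: Sat, 2013: Sun, 2014: Mon, 2015: Tue, 2016: Thu, 2017: Fri, 2018: Sat, 2019: Sun, 2020: Tue, 2021: Wed ✓, 2022: Thu, 2023: Fri, 2024: Sun, 2025: Mon, 2026: Tue, 2027: Wed ✓, 2028: Fri, 2029: Sat, 2030: Sun
Wednesdays: 2021, 2027.

2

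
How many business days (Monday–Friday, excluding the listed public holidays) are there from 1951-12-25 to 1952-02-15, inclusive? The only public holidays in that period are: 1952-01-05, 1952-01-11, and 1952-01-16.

37 business days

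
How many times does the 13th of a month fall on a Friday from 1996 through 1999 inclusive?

7

Friday-the-13ths by year:
1996: Sep, Dec
1997: Jun
1998: Feb, Mar, Nov
1999: Aug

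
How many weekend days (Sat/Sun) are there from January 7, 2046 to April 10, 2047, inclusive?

131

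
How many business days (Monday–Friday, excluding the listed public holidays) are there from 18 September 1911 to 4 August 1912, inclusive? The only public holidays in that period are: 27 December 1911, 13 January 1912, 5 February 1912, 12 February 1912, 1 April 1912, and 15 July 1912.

18 September 1911 is a Monday.
That's 322 days from start to end, counting both.
322 = 7 × 46, so the span is exactly 46 full weeks.
Each full week contributes 5 weekdays (Mon–Fri): 46 × 5 = 230.
Total: 230.
Holidays: 27 December 1911 (Wed); 13 January 1912 (Sat); 5 February 1912 (Mon); 12 February 1912 (Mon); 1 April 1912 (Mon); 15 July 1912 (Mon).
5 of the 6 holidays fall on weekdays; the rest are weekends and were already excluded.
Business days: 230 − 5 = 225.

225 business days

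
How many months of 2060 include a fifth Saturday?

4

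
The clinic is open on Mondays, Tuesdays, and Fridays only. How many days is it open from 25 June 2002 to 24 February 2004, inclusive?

262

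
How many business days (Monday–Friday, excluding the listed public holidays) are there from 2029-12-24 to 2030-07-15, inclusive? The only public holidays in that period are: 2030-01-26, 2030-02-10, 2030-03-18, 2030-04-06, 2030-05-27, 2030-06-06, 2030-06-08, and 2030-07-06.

2029-12-24 is a Monday.
The range spans 204 days (inclusive of both endpoints).
204 = 7 × 29 + 1, so there are 29 full weeks plus 1 extra day.
Each full week contributes 5 weekdays (Mon–Fri): 29 × 5 = 145.
The 1 extra day is Monday — 1 of them qualifies.
Total: 145 + 1 = 146.
Holidays: 2030-01-26 (Sat); 2030-02-10 (Sun); 2030-03-18 (Mon); 2030-04-06 (Sat); 2030-05-27 (Mon); 2030-06-06 (Thu); 2030-06-08 (Sat); 2030-07-06 (Sat).
3 of the 8 holidays fall on weekdays; the rest are weekends and were already excluded.
Business days: 146 − 3 = 143.

143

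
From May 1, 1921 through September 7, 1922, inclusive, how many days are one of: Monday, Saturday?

May 1, 1921 is a Sunday.
From May 1, 1921 to September 7, 1922 is 495 days inclusive.
495 = 7 × 70 + 5, so there are 70 full weeks plus 5 extra days.
Each full week contributes 2 days from the set (Mon, Sat): 70 × 2 = 140.
The 5 extra days are Sunday, Monday, Tuesday, Wednesday, Thursday — 1 of them qualifies.
Total: 140 + 1 = 141.

141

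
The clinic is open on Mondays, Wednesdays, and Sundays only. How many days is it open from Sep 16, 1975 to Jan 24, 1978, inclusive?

369

Sep 16, 1975 is a Tuesday.
The range spans 862 days (inclusive of both endpoints).
862 = 7 × 123 + 1, so there are 123 full weeks plus 1 extra day.
Each full week contributes 3 days from the set (Mon, Wed, Sun): 123 × 3 = 369.
The 1 extra day is Tuesday — none qualify.
Total: 369 + 0 = 369.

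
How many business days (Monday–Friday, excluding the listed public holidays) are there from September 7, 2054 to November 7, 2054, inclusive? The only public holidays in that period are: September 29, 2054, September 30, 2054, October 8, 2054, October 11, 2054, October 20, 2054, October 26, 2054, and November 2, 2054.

39 business days

September 7, 2054 is a Monday.
From September 7, 2054 to November 7, 2054 is 62 days inclusive.
62 = 7 × 8 + 6, so there are 8 full weeks plus 6 extra days.
Each full week contributes 5 weekdays (Mon–Fri): 8 × 5 = 40.
The 6 extra days are Monday, Tuesday, Wednesday, Thursday, Friday, Saturday — 5 of them qualify.
Total: 40 + 5 = 45.
Holidays: September 29, 2054 (Tue); September 30, 2054 (Wed); October 8, 2054 (Thu); October 11, 2054 (Sun); October 20, 2054 (Tue); October 26, 2054 (Mon); November 2, 2054 (Mon).
6 of the 7 holidays fall on weekdays; the rest are weekends and were already excluded.
Business days: 45 − 6 = 39.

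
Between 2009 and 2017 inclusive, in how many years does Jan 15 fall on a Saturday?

Day of week of January 15 in each year:
2009: Thu, 2010: Fri, 2011: Sat ✓, 2012: Sun, 2013: Tue, 2014: Wed, 2015: Thu, 2016: Fri, 2017: Sun
Saturdays: 2011.

1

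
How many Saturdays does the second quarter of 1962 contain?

13

Apr 1, 1962 is a Sunday.
That's 91 days from start to end, counting both.
91 = 7 × 13, so the span is exactly 13 full weeks.
Each full week contributes one Saturday: 13 so far.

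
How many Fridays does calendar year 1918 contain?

January 1, 1918 is a Tuesday.
That's 365 days from start to end, counting both.
365 = 7 × 52 + 1, so there are 52 full weeks plus 1 extra day.
Each full week contributes one Friday: 52 so far.
The 1 extra day is Tuesday — none qualify.
Total: 52 + 0 = 52.

52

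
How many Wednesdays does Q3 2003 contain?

July 1, 2003 is a Tuesday.
From July 1, 2003 to September 30, 2003 is 92 days inclusive.
92 = 7 × 13 + 1, so there are 13 full weeks plus 1 extra day.
Each full week contributes one Wednesday: 13 so far.
The 1 extra day is Tue — none qualify.
Total: 13 + 0 = 13.

13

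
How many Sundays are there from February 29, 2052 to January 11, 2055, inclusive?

150

February 29, 2052 is a Thursday.
The range spans 1048 days (inclusive of both endpoints).
1048 = 7 × 149 + 5, so there are 149 full weeks plus 5 extra days.
Each full week contributes one Sunday: 149 so far.
The 5 extra days are Thu, Fri, Sat, Sun, Mon — 1 of them qualifies.
Total: 149 + 1 = 150.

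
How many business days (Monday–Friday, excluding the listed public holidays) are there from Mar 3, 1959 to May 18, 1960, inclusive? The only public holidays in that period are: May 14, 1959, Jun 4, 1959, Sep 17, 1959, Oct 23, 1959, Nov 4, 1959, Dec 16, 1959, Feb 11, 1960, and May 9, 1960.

Mar 3, 1959 is a Tuesday.
That's 443 days from start to end, counting both.
443 = 7 × 63 + 2, so there are 63 full weeks plus 2 extra days.
Each full week contributes 5 weekdays (Mon–Fri): 63 × 5 = 315.
The 2 extra days are Tuesday, Wednesday — 2 of them qualify.
Total: 315 + 2 = 317.
Holidays: May 14, 1959 (Thu); Jun 4, 1959 (Thu); Sep 17, 1959 (Thu); Oct 23, 1959 (Fri); Nov 4, 1959 (Wed); Dec 16, 1959 (Wed); Feb 11, 1960 (Thu); May 9, 1960 (Mon).
All 8 holidays fall on weekdays, so subtract 8.
Business days: 317 − 8 = 309.

309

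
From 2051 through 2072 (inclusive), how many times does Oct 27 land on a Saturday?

3

Day of week of October 27 in each year:
2051: Fri, 2052: Sun, 2053: Mon, 2054: Tue, 2055: Wed, 2056: Fri, 2057: Sat ✓, 2058: Sun, 2059: Mon, 2060: Wed, 2061: Thu, 2062: Fri, 2063: Sat ✓, 2064: Mon, 2065: Tue, 2066: Wed, 2067: Thu, 2068: Sat ✓, 2069: Sun, 2070: Mon, 2071: Tue, 2072: Thu
Saturdays: 2057, 2063, 2068.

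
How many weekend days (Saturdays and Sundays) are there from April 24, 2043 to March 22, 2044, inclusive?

96

April 24, 2043 is a Friday.
From April 24, 2043 to March 22, 2044 is 334 days inclusive.
334 = 7 × 47 + 5, so there are 47 full weeks plus 5 extra days.
Each full week contributes 2 weekend days (Sat, Sun): 47 × 2 = 94.
The 5 extra days are Friday, Saturday, Sunday, Monday, Tuesday — 2 of them qualify.
Total: 94 + 2 = 96.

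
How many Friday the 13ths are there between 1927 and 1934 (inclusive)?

Friday-the-13ths by year:
1927: May
1928: Jan, Apr, Jul
1929: Sep, Dec
1930: Jun
1931: Feb, Mar, Nov
1932: May
1933: Jan, Oct
1934: Apr, Jul

15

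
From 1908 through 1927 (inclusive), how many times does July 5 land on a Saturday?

Day of week of July 5 in each year:
1908: Sun, 1909: Mon, 1910: Tue, 1911: Wed, 1912: Fri, 1913: Sat ✓, 1914: Sun, 1915: Mon, 1916: Wed, 1917: Thu, 1918: Fri, 1919: Sat ✓, 1920: Mon, 1921: Tue, 1922: Wed, 1923: Thu, 1924: Sat ✓, 1925: Sun, 1926: Mon, 1927: Tue
Saturdays: 1913, 1919, 1924.

3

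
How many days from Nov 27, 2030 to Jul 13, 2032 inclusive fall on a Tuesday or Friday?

170

Nov 27, 2030 is a Wednesday.
That's 595 days from start to end, counting both.
595 = 7 × 85, so the span is exactly 85 full weeks.
Each full week contributes 2 days from the set (Tue, Fri): 85 × 2 = 170.
Total: 170.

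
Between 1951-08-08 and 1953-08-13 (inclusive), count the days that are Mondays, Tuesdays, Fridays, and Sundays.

420

1951-08-08 is a Wednesday.
That's 737 days from start to end, counting both.
737 = 7 × 105 + 2, so there are 105 full weeks plus 2 extra days.
Each full week contributes 4 days from the set (Mon, Tue, Fri, Sun): 105 × 4 = 420.
The 2 extra days are Wednesday, Thursday — none qualify.
Total: 420 + 0 = 420.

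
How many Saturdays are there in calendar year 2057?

1 January 2057 is a Monday.
From 1 January 2057 to 31 December 2057 is 365 days inclusive.
365 = 7 × 52 + 1, so there are 52 full weeks plus 1 extra day.
Each full week contributes one Saturday: 52 so far.
The 1 extra day is Mon — none qualify.
Total: 52 + 0 = 52.

52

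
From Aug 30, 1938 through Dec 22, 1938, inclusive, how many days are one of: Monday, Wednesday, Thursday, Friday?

Aug 30, 1938 is a Tuesday.
From Aug 30, 1938 to Dec 22, 1938 is 115 days inclusive.
115 = 7 × 16 + 3, so there are 16 full weeks plus 3 extra days.
Each full week contributes 4 days from the set (Mon, Wed, Thu, Fri): 16 × 4 = 64.
The 3 extra days are Tue, Wed, Thu — 2 of them qualify.
Total: 64 + 2 = 66.

66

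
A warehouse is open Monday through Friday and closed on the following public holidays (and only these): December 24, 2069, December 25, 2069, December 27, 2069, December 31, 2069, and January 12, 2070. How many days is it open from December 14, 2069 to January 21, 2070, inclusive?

23

December 14, 2069 is a Saturday.
From December 14, 2069 to January 21, 2070 is 39 days inclusive.
39 = 7 × 5 + 4, so there are 5 full weeks plus 4 extra days.
Each full week contributes 5 weekdays (Mon–Fri): 5 × 5 = 25.
The 4 extra days are Sat, Sun, Mon, Tue — 2 of them qualify.
Total: 25 + 2 = 27.
Holidays: December 24, 2069 (Tue); December 25, 2069 (Wed); December 27, 2069 (Fri); December 31, 2069 (Tue); January 12, 2070 (Sun).
4 of the 5 holidays fall on weekdays; the rest are weekends and were already excluded.
Business days: 27 − 4 = 23.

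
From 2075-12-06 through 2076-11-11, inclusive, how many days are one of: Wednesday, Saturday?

98

2075-12-06 is a Friday.
From 2075-12-06 to 2076-11-11 is 342 days inclusive.
342 = 7 × 48 + 6, so there are 48 full weeks plus 6 extra days.
Each full week contributes 2 days from the set (Wed, Sat): 48 × 2 = 96.
The 6 extra days are Friday, Saturday, Sunday, Monday, Tuesday, Wednesday — 2 of them qualify.
Total: 96 + 2 = 98.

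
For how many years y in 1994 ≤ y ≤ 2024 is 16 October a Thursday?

Day of week of October 16 in each year:
1994: Sun, 1995: Mon, 1996: Wed, 1997: Thu ✓, 1998: Fri, 1999: Sat, 2000: Mon, 2001: Tue, 2002: Wed, 2003: Thu ✓, 2004: Sat, 2005: Sun, 2006: Mon, 2007: Tue, 2008: Thu ✓, 2009: Fri, 2010: Sat, 2011: Sun, 2012: Tue, 2013: Wed, 2014: Thu ✓, 2015: Fri, 2016: Sun, 2017: Mon, 2018: Tue, 2019: Wed, 2020: Fri, 2021: Sat, 2022: Sun, 2023: Mon, 2024: Wed
Thursdays: 1997, 2003, 2008, 2014.

4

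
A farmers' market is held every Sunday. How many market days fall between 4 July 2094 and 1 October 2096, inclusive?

4 July 2094 is a Sunday.
The range spans 821 days (inclusive of both endpoints).
821 = 7 × 117 + 2, so there are 117 full weeks plus 2 extra days.
Each full week contributes one Sunday: 117 so far.
The 2 extra days are Sunday, Monday — 1 of them qualifies.
Total: 117 + 1 = 118.

118 Sundays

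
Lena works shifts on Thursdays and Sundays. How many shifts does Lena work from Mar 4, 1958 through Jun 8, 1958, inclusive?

28

Mar 4, 1958 is a Tuesday.
The range spans 97 days (inclusive of both endpoints).
97 = 7 × 13 + 6, so there are 13 full weeks plus 6 extra days.
Each full week contributes 2 days from the set (Thu, Sun): 13 × 2 = 26.
The 6 extra days are Tuesday, Wednesday, Thursday, Friday, Saturday, Sunday — 2 of them qualify.
Total: 26 + 2 = 28.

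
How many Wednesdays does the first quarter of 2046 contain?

13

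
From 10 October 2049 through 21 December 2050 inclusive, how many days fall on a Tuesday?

63

10 October 2049 is a Sunday.
The range spans 438 days (inclusive of both endpoints).
438 = 7 × 62 + 4, so there are 62 full weeks plus 4 extra days.
Each full week contributes one Tuesday: 62 so far.
The 4 extra days are Sunday, Monday, Tuesday, Wednesday — 1 of them qualifies.
Total: 62 + 1 = 63.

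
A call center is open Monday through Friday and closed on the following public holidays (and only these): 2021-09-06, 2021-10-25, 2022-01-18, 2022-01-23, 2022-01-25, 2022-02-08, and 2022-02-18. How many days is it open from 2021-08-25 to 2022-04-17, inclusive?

162

2021-08-25 is a Wednesday.
The range spans 236 days (inclusive of both endpoints).
236 = 7 × 33 + 5, so there are 33 full weeks plus 5 extra days.
Each full week contributes 5 weekdays (Mon–Fri): 33 × 5 = 165.
The 5 extra days are Wednesday, Thursday, Friday, Saturday, Sunday — 3 of them qualify.
Total: 165 + 3 = 168.
Holidays: 2021-09-06 (Mon); 2021-10-25 (Mon); 2022-01-18 (Tue); 2022-01-23 (Sun); 2022-01-25 (Tue); 2022-02-08 (Tue); 2022-02-18 (Fri).
6 of the 7 holidays fall on weekdays; the rest are weekends and were already excluded.
Business days: 168 − 6 = 162.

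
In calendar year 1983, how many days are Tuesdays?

52

1 January 1983 is a Saturday.
That's 365 days from start to end, counting both.
365 = 7 × 52 + 1, so there are 52 full weeks plus 1 extra day.
Each full week contributes one Tuesday: 52 so far.
The 1 extra day is Sat — none qualify.
Total: 52 + 0 = 52.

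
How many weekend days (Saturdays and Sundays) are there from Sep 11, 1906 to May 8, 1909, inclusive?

277

Sep 11, 1906 is a Tuesday.
The range spans 971 days (inclusive of both endpoints).
971 = 7 × 138 + 5, so there are 138 full weeks plus 5 extra days.
Each full week contributes 2 weekend days (Sat, Sun): 138 × 2 = 276.
The 5 extra days are Tuesday, Wednesday, Thursday, Friday, Saturday — 1 of them qualifies.
Total: 276 + 1 = 277.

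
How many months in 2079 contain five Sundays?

5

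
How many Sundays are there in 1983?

Jan 1, 1983 is a Saturday.
The range spans 365 days (inclusive of both endpoints).
365 = 7 × 52 + 1, so there are 52 full weeks plus 1 extra day.
Each full week contributes one Sunday: 52 so far.
The 1 extra day is Saturday — none qualify.
Total: 52 + 0 = 52.

52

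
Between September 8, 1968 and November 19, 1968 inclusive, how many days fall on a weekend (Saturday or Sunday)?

21

September 8, 1968 is a Sunday.
That's 73 days from start to end, counting both.
73 = 7 × 10 + 3, so there are 10 full weeks plus 3 extra days.
Each full week contributes 2 weekend days (Sat, Sun): 10 × 2 = 20.
The 3 extra days are Sun, Mon, Tue — 1 of them qualifies.
Total: 20 + 1 = 21.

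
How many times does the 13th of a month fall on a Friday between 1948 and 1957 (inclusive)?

Friday-the-13ths by year:
1948: Feb, Aug
1949: May
1950: Jan, Oct
1951: Apr, Jul
1952: Jun
1953: Feb, Mar, Nov
1954: Aug
1955: May
1956: Jan, Apr, Jul
1957: Sep, Dec

18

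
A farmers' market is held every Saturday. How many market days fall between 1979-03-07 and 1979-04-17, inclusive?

1979-03-07 is a Wednesday.
That's 42 days from start to end, counting both.
42 = 7 × 6, so the span is exactly 6 full weeks.
Each full week contributes one Saturday: 6 so far.

6 Saturdays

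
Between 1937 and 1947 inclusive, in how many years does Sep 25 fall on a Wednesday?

Day of week of September 25 in each year:
1937: Sat, 1938: Sun, 1939: Mon, 1940: Wed ✓, 1941: Thu, 1942: Fri, 1943: Sat, 1944: Mon, 1945: Tue, 1946: Wed ✓, 1947: Thu
Wednesdays: 1940, 1946.

2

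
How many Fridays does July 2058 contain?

Jul 1, 2058 is a Monday.
From Jul 1, 2058 to Jul 31, 2058 is 31 days inclusive.
31 = 7 × 4 + 3, so there are 4 full weeks plus 3 extra days.
Each full week contributes one Friday: 4 so far.
The 3 extra days are Mon, Tue, Wed — none qualify.
Total: 4 + 0 = 4.

4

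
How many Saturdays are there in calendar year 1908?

January 1, 1908 is a Wednesday.
That's 366 days from start to end, counting both.
366 = 7 × 52 + 2, so there are 52 full weeks plus 2 extra days.
Each full week contributes one Saturday: 52 so far.
The 2 extra days are Wednesday, Thursday — none qualify.
Total: 52 + 0 = 52.

52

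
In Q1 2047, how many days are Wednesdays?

1 January 2047 is a Tuesday.
The range spans 90 days (inclusive of both endpoints).
90 = 7 × 12 + 6, so there are 12 full weeks plus 6 extra days.
Each full week contributes one Wednesday: 12 so far.
The 6 extra days are Tue, Wed, Thu, Fri, Sat, Sun — 1 of them qualifies.
Total: 12 + 1 = 13.

13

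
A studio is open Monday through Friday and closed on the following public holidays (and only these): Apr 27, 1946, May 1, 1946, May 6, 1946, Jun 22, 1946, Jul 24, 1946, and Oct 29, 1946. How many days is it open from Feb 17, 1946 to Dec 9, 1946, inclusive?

207 business days

Feb 17, 1946 is a Sunday.
From Feb 17, 1946 to Dec 9, 1946 is 296 days inclusive.
296 = 7 × 42 + 2, so there are 42 full weeks plus 2 extra days.
Each full week contributes 5 weekdays (Mon–Fri): 42 × 5 = 210.
The 2 extra days are Sunday, Monday — 1 of them qualifies.
Total: 210 + 1 = 211.
Holidays: Apr 27, 1946 (Sat); May 1, 1946 (Wed); May 6, 1946 (Mon); Jun 22, 1946 (Sat); Jul 24, 1946 (Wed); Oct 29, 1946 (Tue).
4 of the 6 holidays fall on weekdays; the rest are weekends and were already excluded.
Business days: 211 − 4 = 207.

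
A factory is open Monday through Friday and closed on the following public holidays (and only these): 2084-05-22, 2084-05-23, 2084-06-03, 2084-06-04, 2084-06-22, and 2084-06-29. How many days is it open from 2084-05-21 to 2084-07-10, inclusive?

32

2084-05-21 is a Sunday.
That's 51 days from start to end, counting both.
51 = 7 × 7 + 2, so there are 7 full weeks plus 2 extra days.
Each full week contributes 5 weekdays (Mon–Fri): 7 × 5 = 35.
The 2 extra days are Sunday, Monday — 1 of them qualifies.
Total: 35 + 1 = 36.
Holidays: 2084-05-22 (Mon); 2084-05-23 (Tue); 2084-06-03 (Sat); 2084-06-04 (Sun); 2084-06-22 (Thu); 2084-06-29 (Thu).
4 of the 6 holidays fall on weekdays; the rest are weekends and were already excluded.
Business days: 36 − 4 = 32.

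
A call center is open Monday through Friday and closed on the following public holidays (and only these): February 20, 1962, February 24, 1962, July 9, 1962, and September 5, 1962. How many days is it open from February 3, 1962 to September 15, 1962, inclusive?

February 3, 1962 is a Saturday.
From February 3, 1962 to September 15, 1962 is 225 days inclusive.
225 = 7 × 32 + 1, so there are 32 full weeks plus 1 extra day.
Each full week contributes 5 weekdays (Mon–Fri): 32 × 5 = 160.
The 1 extra day is Saturday — none qualify.
Total: 160 + 0 = 160.
Holidays: February 20, 1962 (Tue); February 24, 1962 (Sat); July 9, 1962 (Mon); September 5, 1962 (Wed).
3 of the 4 holidays fall on weekdays; the rest are weekends and were already excluded.
Business days: 160 − 3 = 157.

157 working days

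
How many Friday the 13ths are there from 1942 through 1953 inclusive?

21

Friday-the-13ths by year:
1942: Feb, Mar, Nov
1943: Aug
1944: Oct
1945: Apr, Jul
1946: Sep, Dec
1947: Jun
1948: Feb, Aug
1949: May
1950: Jan, Oct
1951: Apr, Jul
1952: Jun
1953: Feb, Mar, Nov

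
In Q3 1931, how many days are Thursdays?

13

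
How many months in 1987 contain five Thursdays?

5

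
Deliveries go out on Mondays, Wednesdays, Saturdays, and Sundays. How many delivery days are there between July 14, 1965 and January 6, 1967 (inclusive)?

July 14, 1965 is a Wednesday.
The range spans 542 days (inclusive of both endpoints).
542 = 7 × 77 + 3, so there are 77 full weeks plus 3 extra days.
Each full week contributes 4 days from the set (Mon, Wed, Sat, Sun): 77 × 4 = 308.
The 3 extra days are Wednesday, Thursday, Friday — 1 of them qualifies.
Total: 308 + 1 = 309.

309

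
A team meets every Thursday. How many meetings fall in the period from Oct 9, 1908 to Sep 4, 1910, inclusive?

Oct 9, 1908 is a Friday.
The range spans 696 days (inclusive of both endpoints).
696 = 7 × 99 + 3, so there are 99 full weeks plus 3 extra days.
Each full week contributes one Thursday: 99 so far.
The 3 extra days are Friday, Saturday, Sunday — none qualify.
Total: 99 + 0 = 99.

99 Thursdays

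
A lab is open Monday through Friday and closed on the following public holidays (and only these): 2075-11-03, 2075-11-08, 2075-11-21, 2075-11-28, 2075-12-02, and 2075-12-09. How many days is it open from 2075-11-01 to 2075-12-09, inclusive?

22

2075-11-01 is a Friday.
From 2075-11-01 to 2075-12-09 is 39 days inclusive.
39 = 7 × 5 + 4, so there are 5 full weeks plus 4 extra days.
Each full week contributes 5 weekdays (Mon–Fri): 5 × 5 = 25.
The 4 extra days are Friday, Saturday, Sunday, Monday — 2 of them qualify.
Total: 25 + 2 = 27.
Holidays: 2075-11-03 (Sun); 2075-11-08 (Fri); 2075-11-21 (Thu); 2075-11-28 (Thu); 2075-12-02 (Mon); 2075-12-09 (Mon).
5 of the 6 holidays fall on weekdays; the rest are weekends and were already excluded.
Business days: 27 − 5 = 22.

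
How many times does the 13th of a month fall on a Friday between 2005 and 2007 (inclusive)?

5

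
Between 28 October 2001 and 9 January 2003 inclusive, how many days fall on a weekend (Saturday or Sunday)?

28 October 2001 is a Sunday.
The range spans 439 days (inclusive of both endpoints).
439 = 7 × 62 + 5, so there are 62 full weeks plus 5 extra days.
Each full week contributes 2 weekend days (Sat, Sun): 62 × 2 = 124.
The 5 extra days are Sun, Mon, Tue, Wed, Thu — 1 of them qualifies.
Total: 124 + 1 = 125.

125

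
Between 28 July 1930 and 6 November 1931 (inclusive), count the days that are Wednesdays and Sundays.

133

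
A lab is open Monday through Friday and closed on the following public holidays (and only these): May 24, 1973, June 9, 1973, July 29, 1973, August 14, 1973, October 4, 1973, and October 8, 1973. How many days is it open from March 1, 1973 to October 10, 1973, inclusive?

March 1, 1973 is a Thursday.
From March 1, 1973 to October 10, 1973 is 224 days inclusive.
224 = 7 × 32, so the span is exactly 32 full weeks.
Each full week contributes 5 weekdays (Mon–Fri): 32 × 5 = 160.
Holidays: May 24, 1973 (Thu); June 9, 1973 (Sat); July 29, 1973 (Sun); August 14, 1973 (Tue); October 4, 1973 (Thu); October 8, 1973 (Mon).
4 of the 6 holidays fall on weekdays; the rest are weekends and were already excluded.
Business days: 160 − 4 = 156.

156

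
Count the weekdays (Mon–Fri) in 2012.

1 January 2012 is a Sunday.
The range spans 366 days (inclusive of both endpoints).
366 = 7 × 52 + 2, so there are 52 full weeks plus 2 extra days.
Each full week contributes 5 weekdays (Mon–Fri): 52 × 5 = 260.
The 2 extra days are Sun, Mon — 1 of them qualifies.
Total: 260 + 1 = 261.

261 weekdays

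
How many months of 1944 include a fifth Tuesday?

4

A month has five Tuesdays exactly when Tuesday falls within its first (length − 28) days.
Jan: 31 days, starts Sat → 5 of Sat, Sun, Mon
Feb: 29 days, starts Tue → 5 of Tue ✓
Mar: 31 days, starts Wed → 5 of Wed, Thu, Fri
Apr: 30 days, starts Sat → 5 of Sat, Sun
May: 31 days, starts Mon → 5 of Mon, Tue, Wed ✓
Jun: 30 days, starts Thu → 5 of Thu, Fri
Jul: 31 days, starts Sat → 5 of Sat, Sun, Mon
Aug: 31 days, starts Tue → 5 of Tue, Wed, Thu ✓
Sep: 30 days, starts Fri → 5 of Fri, Sat
Oct: 31 days, starts Sun → 5 of Sun, Mon, Tue ✓
Nov: 30 days, starts Wed → 5 of Wed, Thu
Dec: 31 days, starts Fri → 5 of Fri, Sat, Sun
Months with five Tuesdays: Feb, May, Aug, Oct.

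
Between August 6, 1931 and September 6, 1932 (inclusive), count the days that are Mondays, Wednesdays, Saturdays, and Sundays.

227

August 6, 1931 is a Thursday.
That's 398 days from start to end, counting both.
398 = 7 × 56 + 6, so there are 56 full weeks plus 6 extra days.
Each full week contributes 4 days from the set (Mon, Wed, Sat, Sun): 56 × 4 = 224.
The 6 extra days are Thursday, Friday, Saturday, Sunday, Monday, Tuesday — 3 of them qualify.
Total: 224 + 3 = 227.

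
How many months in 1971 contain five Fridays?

A month has five Fridays exactly when Friday falls within its first (length − 28) days.
Jan: 31 days, starts Fri → 5 of Fri, Sat, Sun ✓
Feb: 28 days, starts Mon → 5 of (none)
Mar: 31 days, starts Mon → 5 of Mon, Tue, Wed
Apr: 30 days, starts Thu → 5 of Thu, Fri ✓
May: 31 days, starts Sat → 5 of Sat, Sun, Mon
Jun: 30 days, starts Tue → 5 of Tue, Wed
Jul: 31 days, starts Thu → 5 of Thu, Fri, Sat ✓
Aug: 31 days, starts Sun → 5 of Sun, Mon, Tue
Sep: 30 days, starts Wed → 5 of Wed, Thu
Oct: 31 days, starts Fri → 5 of Fri, Sat, Sun ✓
Nov: 30 days, starts Mon → 5 of Mon, Tue
Dec: 31 days, starts Wed → 5 of Wed, Thu, Fri ✓
Months with five Fridays: Jan, Apr, Jul, Oct, Dec.

5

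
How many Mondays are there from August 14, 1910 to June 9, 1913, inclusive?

August 14, 1910 is a Sunday.
From August 14, 1910 to June 9, 1913 is 1031 days inclusive.
1031 = 7 × 147 + 2, so there are 147 full weeks plus 2 extra days.
Each full week contributes one Monday: 147 so far.
The 2 extra days are Sun, Mon — 1 of them qualifies.
Total: 147 + 1 = 148.

148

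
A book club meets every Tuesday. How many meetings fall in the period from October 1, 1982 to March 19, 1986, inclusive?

October 1, 1982 is a Friday.
From October 1, 1982 to March 19, 1986 is 1266 days inclusive.
1266 = 7 × 180 + 6, so there are 180 full weeks plus 6 extra days.
Each full week contributes one Tuesday: 180 so far.
The 6 extra days are Friday, Saturday, Sunday, Monday, Tuesday, Wednesday — 1 of them qualifies.
Total: 180 + 1 = 181.

181 Tuesdays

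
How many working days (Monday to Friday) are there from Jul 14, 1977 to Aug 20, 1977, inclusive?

27

Jul 14, 1977 is a Thursday.
The range spans 38 days (inclusive of both endpoints).
38 = 7 × 5 + 3, so there are 5 full weeks plus 3 extra days.
Each full week contributes 5 weekdays (Mon–Fri): 5 × 5 = 25.
The 3 extra days are Thu, Fri, Sat — 2 of them qualify.
Total: 25 + 2 = 27.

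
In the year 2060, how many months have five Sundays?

4

A month has five Sundays exactly when Sunday falls within its first (length − 28) days.
Jan: 31 days, starts Thu → 5 of Thu, Fri, Sat
Feb: 29 days, starts Sun → 5 of Sun ✓
Mar: 31 days, starts Mon → 5 of Mon, Tue, Wed
Apr: 30 days, starts Thu → 5 of Thu, Fri
May: 31 days, starts Sat → 5 of Sat, Sun, Mon ✓
Jun: 30 days, starts Tue → 5 of Tue, Wed
Jul: 31 days, starts Thu → 5 of Thu, Fri, Sat
Aug: 31 days, starts Sun → 5 of Sun, Mon, Tue ✓
Sep: 30 days, starts Wed → 5 of Wed, Thu
Oct: 31 days, starts Fri → 5 of Fri, Sat, Sun ✓
Nov: 30 days, starts Mon → 5 of Mon, Tue
Dec: 31 days, starts Wed → 5 of Wed, Thu, Fri
Months with five Sundays: Feb, May, Aug, Oct.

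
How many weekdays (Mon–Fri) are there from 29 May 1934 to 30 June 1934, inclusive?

24

29 May 1934 is a Tuesday.
The range spans 33 days (inclusive of both endpoints).
33 = 7 × 4 + 5, so there are 4 full weeks plus 5 extra days.
Each full week contributes 5 weekdays (Mon–Fri): 4 × 5 = 20.
The 5 extra days are Tue, Wed, Thu, Fri, Sat — 4 of them qualify.
Total: 20 + 4 = 24.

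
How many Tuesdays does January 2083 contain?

January 1, 2083 is a Friday.
The range spans 31 days (inclusive of both endpoints).
31 = 7 × 4 + 3, so there are 4 full weeks plus 3 extra days.
Each full week contributes one Tuesday: 4 so far.
The 3 extra days are Friday, Saturday, Sunday — none qualify.
Total: 4 + 0 = 4.

4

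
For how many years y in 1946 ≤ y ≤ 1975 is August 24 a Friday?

Day of week of August 24 in each year:
1946: Sat, 1947: Sun, 1948: Tue, 1949: Wed, 1950: Thu, 1951: Fri ✓, 1952: Sun, 1953: Mon, 1954: Tue, 1955: Wed, 1956: Fri ✓, 1957: Sat, 1958: Sun, 1959: Mon, 1960: Wed, 1961: Thu, 1962: Fri ✓, 1963: Sat, 1964: Mon, 1965: Tue, 1966: Wed, 1967: Thu, 1968: Sat, 1969: Sun, 1970: Mon, 1971: Tue, 1972: Thu, 1973: Fri ✓, 1974: Sat, 1975: Sun
Fridays: 1951, 1956, 1962, 1973.

4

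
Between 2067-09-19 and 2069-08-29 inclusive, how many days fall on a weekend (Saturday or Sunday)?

2067-09-19 is a Monday.
That's 711 days from start to end, counting both.
711 = 7 × 101 + 4, so there are 101 full weeks plus 4 extra days.
Each full week contributes 2 weekend days (Sat, Sun): 101 × 2 = 202.
The 4 extra days are Mon, Tue, Wed, Thu — none qualify.
Total: 202 + 0 = 202.

202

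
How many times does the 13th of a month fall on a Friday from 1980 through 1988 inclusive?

16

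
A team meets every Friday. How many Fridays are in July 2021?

1 July 2021 is a Thursday.
That's 31 days from start to end, counting both.
31 = 7 × 4 + 3, so there are 4 full weeks plus 3 extra days.
Each full week contributes one Friday: 4 so far.
The 3 extra days are Thursday, Friday, Saturday — 1 of them qualifies.
Total: 4 + 1 = 5.

5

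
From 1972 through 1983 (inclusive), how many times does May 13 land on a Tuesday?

Day of week of May 13 in each year:
1972: Sat, 1973: Sun, 1974: Mon, 1975: Tue ✓, 1976: Thu, 1977: Fri, 1978: Sat, 1979: Sun, 1980: Tue ✓, 1981: Wed, 1982: Thu, 1983: Fri
Tuesdays: 1975, 1980.

2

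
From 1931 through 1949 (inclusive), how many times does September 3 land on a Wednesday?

Day of week of September 3 in each year:
1931: Thu, 1932: Sat, 1933: Sun, 1934: Mon, 1935: Tue, 1936: Thu, 1937: Fri, 1938: Sat, 1939: Sun, 1940: Tue, 1941: Wed ✓, 1942: Thu, 1943: Fri, 1944: Sun, 1945: Mon, 1946: Tue, 1947: Wed ✓, 1948: Fri, 1949: Sat
Wednesdays: 1941, 1947.

2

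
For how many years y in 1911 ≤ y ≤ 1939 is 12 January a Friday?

4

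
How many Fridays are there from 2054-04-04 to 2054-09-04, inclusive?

2054-04-04 is a Saturday.
From 2054-04-04 to 2054-09-04 is 154 days inclusive.
154 = 7 × 22, so the span is exactly 22 full weeks.
Each full week contributes one Friday: 22 so far.

22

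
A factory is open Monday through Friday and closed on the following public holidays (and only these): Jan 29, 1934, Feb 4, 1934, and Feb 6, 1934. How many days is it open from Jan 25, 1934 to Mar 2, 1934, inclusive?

25 business days

Jan 25, 1934 is a Thursday.
From Jan 25, 1934 to Mar 2, 1934 is 37 days inclusive.
37 = 7 × 5 + 2, so there are 5 full weeks plus 2 extra days.
Each full week contributes 5 weekdays (Mon–Fri): 5 × 5 = 25.
The 2 extra days are Thursday, Friday — 2 of them qualify.
Total: 25 + 2 = 27.
Holidays: Jan 29, 1934 (Mon); Feb 4, 1934 (Sun); Feb 6, 1934 (Tue).
2 of the 3 holidays fall on weekdays; the rest are weekends and were already excluded.
Business days: 27 − 2 = 25.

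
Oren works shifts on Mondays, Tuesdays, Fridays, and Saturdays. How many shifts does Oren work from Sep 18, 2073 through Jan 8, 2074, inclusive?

Sep 18, 2073 is a Monday.
The range spans 113 days (inclusive of both endpoints).
113 = 7 × 16 + 1, so there are 16 full weeks plus 1 extra day.
Each full week contributes 4 days from the set (Mon, Tue, Fri, Sat): 16 × 4 = 64.
The 1 extra day is Mon — 1 of them qualifies.
Total: 64 + 1 = 65.

65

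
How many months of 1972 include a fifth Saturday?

A month has five Saturdays exactly when Saturday falls within its first (length − 28) days.
Jan: 31 days, starts Sat → 5 of Sat, Sun, Mon ✓
Feb: 29 days, starts Tue → 5 of Tue
Mar: 31 days, starts Wed → 5 of Wed, Thu, Fri
Apr: 30 days, starts Sat → 5 of Sat, Sun ✓
May: 31 days, starts Mon → 5 of Mon, Tue, Wed
Jun: 30 days, starts Thu → 5 of Thu, Fri
Jul: 31 days, starts Sat → 5 of Sat, Sun, Mon ✓
Aug: 31 days, starts Tue → 5 of Tue, Wed, Thu
Sep: 30 days, starts Fri → 5 of Fri, Sat ✓
Oct: 31 days, starts Sun → 5 of Sun, Mon, Tue
Nov: 30 days, starts Wed → 5 of Wed, Thu
Dec: 31 days, starts Fri → 5 of Fri, Sat, Sun ✓
Months with five Saturdays: Jan, Apr, Jul, Sep, Dec.

5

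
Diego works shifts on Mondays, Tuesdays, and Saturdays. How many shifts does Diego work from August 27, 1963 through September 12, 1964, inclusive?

164

August 27, 1963 is a Tuesday.
That's 383 days from start to end, counting both.
383 = 7 × 54 + 5, so there are 54 full weeks plus 5 extra days.
Each full week contributes 3 days from the set (Mon, Tue, Sat): 54 × 3 = 162.
The 5 extra days are Tuesday, Wednesday, Thursday, Friday, Saturday — 2 of them qualify.
Total: 162 + 2 = 164.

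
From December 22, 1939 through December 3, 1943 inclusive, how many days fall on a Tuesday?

206 Tuesdays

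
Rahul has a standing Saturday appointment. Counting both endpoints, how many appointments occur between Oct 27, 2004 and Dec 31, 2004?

Oct 27, 2004 is a Wednesday.
The range spans 66 days (inclusive of both endpoints).
66 = 7 × 9 + 3, so there are 9 full weeks plus 3 extra days.
Each full week contributes one Saturday: 9 so far.
The 3 extra days are Wed, Thu, Fri — none qualify.
Total: 9 + 0 = 9.

9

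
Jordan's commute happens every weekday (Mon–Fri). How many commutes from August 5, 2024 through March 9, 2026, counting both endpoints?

416 weekdays

August 5, 2024 is a Monday.
From August 5, 2024 to March 9, 2026 is 582 days inclusive.
582 = 7 × 83 + 1, so there are 83 full weeks plus 1 extra day.
Each full week contributes 5 weekdays (Mon–Fri): 83 × 5 = 415.
The 1 extra day is Mon — 1 of them qualifies.
Total: 415 + 1 = 416.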